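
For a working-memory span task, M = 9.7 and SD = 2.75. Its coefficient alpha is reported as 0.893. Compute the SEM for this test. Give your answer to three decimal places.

0.900

SEM = SD · √(1 − ρ) = 2.75 × √0.107 = 2.75 × 0.3271 = 0.8995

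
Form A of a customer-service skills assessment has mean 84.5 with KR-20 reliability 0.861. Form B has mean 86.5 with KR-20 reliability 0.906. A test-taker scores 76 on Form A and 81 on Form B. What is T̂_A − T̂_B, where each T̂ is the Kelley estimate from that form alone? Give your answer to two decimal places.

-4.34

T̂_A = 0.861(76) + 0.139(84.5) = 77.1815
T̂_B = 0.906(81) + 0.094(86.5) = 81.5170
T̂_A − T̂_B = -4.3355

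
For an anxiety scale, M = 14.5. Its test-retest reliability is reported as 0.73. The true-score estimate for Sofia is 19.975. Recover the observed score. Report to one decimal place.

22.0

T̂ = ρX + (1 − ρ)μ  ⇒  X = (T̂ − (1 − ρ)μ) / ρ
X = (19.975 − 0.27 × 14.5) / 0.73 = (19.975 − 3.915) / 0.73 = 16.060 / 0.73 = 22.000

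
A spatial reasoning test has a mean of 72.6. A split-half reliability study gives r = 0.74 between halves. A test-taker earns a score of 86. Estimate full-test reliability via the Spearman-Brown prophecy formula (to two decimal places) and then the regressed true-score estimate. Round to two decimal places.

83.99

Spearman-Brown: ρ = 2r/(1 + r) = 2(0.74)/(1 + 0.74) = 1.480/1.74 = 0.8506 → 0.85
Regress the observed score toward the mean by the unreliability: T̂ = 0.85·86 + 0.15·72.6 = 73.10 + 10.890 = 83.990.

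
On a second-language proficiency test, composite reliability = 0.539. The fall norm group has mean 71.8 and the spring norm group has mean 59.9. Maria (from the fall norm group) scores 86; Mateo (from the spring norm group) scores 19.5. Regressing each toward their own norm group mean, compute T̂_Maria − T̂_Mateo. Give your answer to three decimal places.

T̂_Maria = 0.539(86) + 0.461(71.8) = 79.45380
T̂_Mateo = 0.539(19.5) + 0.461(59.9) = 38.12440
Difference = 79.45380 − 38.12440 = 41.32940

41.329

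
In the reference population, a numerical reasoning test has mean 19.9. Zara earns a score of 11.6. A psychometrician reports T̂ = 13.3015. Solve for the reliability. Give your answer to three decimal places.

T̂ = ρX + (1 − ρ)μ  ⇒  T̂ − μ = ρ(X − μ)
ρ = (T̂ − μ)/(X − μ) = (13.3015 − 19.9) / (11.6 − 19.9) = -6.5985 / -8.3 = 0.79500

0.795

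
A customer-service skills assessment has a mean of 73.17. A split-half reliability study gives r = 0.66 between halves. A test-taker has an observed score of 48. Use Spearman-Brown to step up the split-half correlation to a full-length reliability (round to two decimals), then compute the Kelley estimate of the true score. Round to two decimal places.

Spearman-Brown: ρ = 2r/(1 + r) = 2(0.66)/(1 + 0.66) = 1.320/1.66 = 0.7952 → 0.80
T̂ = 0.80(48) + 0.20(73.17) = 38.40 + 14.6340 = 53.034 → 53.03

53.03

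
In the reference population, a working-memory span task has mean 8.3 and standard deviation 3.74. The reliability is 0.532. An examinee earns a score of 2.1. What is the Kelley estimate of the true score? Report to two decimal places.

T̂ = 0.532(2.1) + 0.468(8.3) = 1.1172 + 3.8844 = 5.002 → 5.00

5.00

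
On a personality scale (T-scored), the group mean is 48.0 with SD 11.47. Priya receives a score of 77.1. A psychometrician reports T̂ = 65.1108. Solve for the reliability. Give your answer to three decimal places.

0.588

T̂ = ρX + (1 − ρ)μ  ⇒  T̂ − μ = ρ(X − μ)
ρ = (T̂ − μ)/(X − μ) = (65.1108 − 48.0) / (77.1 − 48.0) = 17.1108 / 29.1 = 0.58800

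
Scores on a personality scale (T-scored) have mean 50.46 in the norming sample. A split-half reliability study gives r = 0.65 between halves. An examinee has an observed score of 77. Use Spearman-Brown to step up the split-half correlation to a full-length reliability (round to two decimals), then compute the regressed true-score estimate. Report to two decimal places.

71.43

Spearman-Brown: ρ = 2r/(1 + r) = 2(0.65)/(1 + 0.65) = 1.300/1.65 = 0.7879 → 0.79
T̂ = 0.79(77) + 0.21(50.46) = 60.83 + 10.5966 = 71.427 → 71.43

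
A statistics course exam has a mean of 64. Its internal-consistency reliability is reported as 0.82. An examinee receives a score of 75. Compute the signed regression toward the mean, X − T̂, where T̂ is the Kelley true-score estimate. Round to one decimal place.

2.0

Regress the observed score toward the mean by the unreliability: T̂ = 0.82·75 + 0.18·64 = 61.50 + 11.52 = 73.020.
X − T̂ = 75 − 73.02 = 1.98 → 2.0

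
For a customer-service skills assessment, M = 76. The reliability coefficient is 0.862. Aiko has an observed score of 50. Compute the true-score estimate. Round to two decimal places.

53.59

T̂ = ρX + (1 − ρ)μ
  = 0.862 × 50 + 0.138 × 76
  = 43.100 + 10.488
  = 53.588
  ≈ 53.59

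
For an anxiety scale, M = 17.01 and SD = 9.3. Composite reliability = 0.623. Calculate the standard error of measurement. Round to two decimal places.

5.71

SEM = SD · √(1 − ρ) = 9.3 × √0.377 = 9.3 × 0.6140 = 5.710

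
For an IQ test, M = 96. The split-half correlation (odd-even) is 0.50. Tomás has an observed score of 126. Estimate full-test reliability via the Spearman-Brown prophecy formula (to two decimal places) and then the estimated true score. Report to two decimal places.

116.10

Spearman-Brown: ρ = 2r/(1 + r) = 2(0.50)/(1 + 0.50) = 1.000/1.50 = 0.6667 → 0.67
T̂ = ρX + (1 − ρ)μ
  = 0.67 × 126 + 0.33 × 96
  = 84.42 + 31.68
  = 116.100
  ≈ 116.10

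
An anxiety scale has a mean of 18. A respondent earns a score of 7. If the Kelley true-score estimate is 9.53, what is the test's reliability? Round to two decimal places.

0.77

T̂ = ρX + (1 − ρ)μ  ⇒  T̂ − μ = ρ(X − μ)
ρ = (T̂ − μ)/(X − μ) = (9.53 − 18) / (7 − 18) = -8.47 / -11.0 = 0.7700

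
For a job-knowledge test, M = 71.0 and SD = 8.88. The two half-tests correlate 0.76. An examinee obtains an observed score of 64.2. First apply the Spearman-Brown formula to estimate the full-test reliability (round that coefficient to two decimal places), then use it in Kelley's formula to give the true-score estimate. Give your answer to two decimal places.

65.15

Spearman-Brown: ρ = 2r/(1 + r) = 2(0.76)/(1 + 0.76) = 1.520/1.76 = 0.8636 → 0.86
Kelley's formula gives T̂ = 0.86·64.2 + 0.14·71.0 = 55.212 + 9.940 = 65.152.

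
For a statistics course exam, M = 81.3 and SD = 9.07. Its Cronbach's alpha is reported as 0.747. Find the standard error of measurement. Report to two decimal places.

SEM = SD · √(1 − ρ) = 9.07 × √0.253 = 9.07 × 0.5030 = 4.562

4.56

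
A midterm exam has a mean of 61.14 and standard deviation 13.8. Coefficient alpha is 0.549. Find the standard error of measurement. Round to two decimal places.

9.27

SEM = SD · √(1 − ρ) = 13.8 × √0.451 = 13.8 × 0.6716 = 9.268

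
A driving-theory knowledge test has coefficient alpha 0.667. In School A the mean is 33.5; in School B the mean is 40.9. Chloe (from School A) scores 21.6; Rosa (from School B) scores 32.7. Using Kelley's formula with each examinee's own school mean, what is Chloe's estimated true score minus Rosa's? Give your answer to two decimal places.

-9.87

T̂_Chloe = 0.667(21.6) + 0.333(33.5) = 25.5627
T̂_Rosa = 0.667(32.7) + 0.333(40.9) = 35.4306
Difference = 25.5627 − 35.4306 = -9.8679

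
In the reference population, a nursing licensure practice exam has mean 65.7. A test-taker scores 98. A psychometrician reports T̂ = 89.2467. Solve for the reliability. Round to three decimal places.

0.729

T̂ = ρX + (1 − ρ)μ  ⇒  T̂ − μ = ρ(X − μ)
ρ = (T̂ − μ)/(X − μ) = (89.2467 − 65.7) / (98 − 65.7) = 23.5467 / 32.3 = 0.72900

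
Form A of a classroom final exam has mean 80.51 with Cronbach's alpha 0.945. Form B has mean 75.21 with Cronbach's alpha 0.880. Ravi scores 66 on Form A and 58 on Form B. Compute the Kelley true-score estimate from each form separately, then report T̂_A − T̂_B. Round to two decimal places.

T̂_A = 0.945(66) + 0.055(80.51) = 66.7981
T̂_B = 0.880(58) + 0.120(75.21) = 60.0652
T̂_A − T̂_B = 6.7329

6.73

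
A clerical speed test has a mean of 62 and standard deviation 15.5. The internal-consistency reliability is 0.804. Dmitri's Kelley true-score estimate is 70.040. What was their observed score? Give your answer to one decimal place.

T̂ = ρX + (1 − ρ)μ  ⇒  X = (T̂ − (1 − ρ)μ) / ρ
X = (70.040 − 0.196 × 62) / 0.804 = (70.040 − 12.152) / 0.804 = 57.888 / 0.804 = 72.000

72.0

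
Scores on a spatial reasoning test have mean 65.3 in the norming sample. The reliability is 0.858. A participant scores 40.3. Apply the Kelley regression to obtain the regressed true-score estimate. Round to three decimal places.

Kelley's formula gives T̂ = 0.858·40.3 + 0.142·65.3 = 34.5774 + 9.2726 = 43.8500.

43.850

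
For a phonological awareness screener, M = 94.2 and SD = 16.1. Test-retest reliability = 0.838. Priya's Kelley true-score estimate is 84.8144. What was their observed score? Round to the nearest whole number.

T̂ = ρX + (1 − ρ)μ  ⇒  X = (T̂ − (1 − ρ)μ) / ρ
X = (84.8144 − 0.162 × 94.2) / 0.838 = (84.8144 − 15.2604) / 0.838 = 69.5540 / 0.838 = 83.00

83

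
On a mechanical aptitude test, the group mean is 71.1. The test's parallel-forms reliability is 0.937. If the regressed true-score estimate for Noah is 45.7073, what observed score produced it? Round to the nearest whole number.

T̂ = ρX + (1 − ρ)μ  ⇒  X = (T̂ − (1 − ρ)μ) / ρ
X = (45.7073 − 0.063 × 71.1) / 0.937 = (45.7073 − 4.4793) / 0.937 = 41.2280 / 0.937 = 44.00

44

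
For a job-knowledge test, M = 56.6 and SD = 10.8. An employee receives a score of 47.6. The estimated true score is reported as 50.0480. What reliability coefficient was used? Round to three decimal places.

0.728

T̂ = ρX + (1 − ρ)μ  ⇒  T̂ − μ = ρ(X − μ)
ρ = (T̂ − μ)/(X − μ) = (50.0480 − 56.6) / (47.6 − 56.6) = -6.5520 / -9.0 = 0.72800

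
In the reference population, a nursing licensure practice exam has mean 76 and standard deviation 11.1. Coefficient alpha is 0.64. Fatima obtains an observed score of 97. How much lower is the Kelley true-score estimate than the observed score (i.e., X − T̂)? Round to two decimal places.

T̂ = 0.64(97) + 0.36(76) = 62.08 + 27.36 = 89.4400 → 89.440
X − T̂ = 97 − 89.440 = 7.560 → 7.56

7.56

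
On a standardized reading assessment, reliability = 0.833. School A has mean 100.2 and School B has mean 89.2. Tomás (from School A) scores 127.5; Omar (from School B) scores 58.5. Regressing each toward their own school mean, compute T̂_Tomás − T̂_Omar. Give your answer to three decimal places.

T̂_Tomás = 0.833(127.5) + 0.167(100.2) = 122.94090
T̂_Omar = 0.833(58.5) + 0.167(89.2) = 63.62690
Difference = 122.94090 − 63.62690 = 59.31400

59.314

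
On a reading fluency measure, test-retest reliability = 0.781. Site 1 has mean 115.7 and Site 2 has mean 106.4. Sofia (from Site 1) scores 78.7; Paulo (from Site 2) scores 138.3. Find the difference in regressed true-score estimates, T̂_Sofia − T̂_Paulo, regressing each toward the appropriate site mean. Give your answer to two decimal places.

-44.51

T̂_Sofia = 0.781(78.7) + 0.219(115.7) = 86.8030
T̂_Paulo = 0.781(138.3) + 0.219(106.4) = 131.3139
Difference = 86.8030 − 131.3139 = -44.5109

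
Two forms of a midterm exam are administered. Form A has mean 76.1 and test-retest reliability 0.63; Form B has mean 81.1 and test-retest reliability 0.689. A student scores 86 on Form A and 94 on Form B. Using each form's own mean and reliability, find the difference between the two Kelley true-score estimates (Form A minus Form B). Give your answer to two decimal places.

-7.65

T̂_A = 0.63(86) + 0.37(76.1) = 82.3370
T̂_B = 0.689(94) + 0.311(81.1) = 89.9881
T̂_A − T̂_B = -7.6511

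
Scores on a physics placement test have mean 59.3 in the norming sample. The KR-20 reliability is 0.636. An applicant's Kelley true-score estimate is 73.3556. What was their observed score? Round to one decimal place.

T̂ = ρX + (1 − ρ)μ  ⇒  X = (T̂ − (1 − ρ)μ) / ρ
X = (73.3556 − 0.364 × 59.3) / 0.636 = (73.3556 − 21.5852) / 0.636 = 51.7704 / 0.636 = 81.400

81.4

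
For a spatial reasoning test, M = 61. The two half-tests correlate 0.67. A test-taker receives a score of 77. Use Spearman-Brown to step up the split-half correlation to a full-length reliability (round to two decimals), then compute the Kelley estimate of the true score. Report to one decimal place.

73.8

Spearman-Brown: ρ = 2r/(1 + r) = 2(0.67)/(1 + 0.67) = 1.340/1.67 = 0.8024 → 0.80
T̂ = 0.80(77) + 0.20(61) = 61.60 + 12.20 = 73.80 → 73.8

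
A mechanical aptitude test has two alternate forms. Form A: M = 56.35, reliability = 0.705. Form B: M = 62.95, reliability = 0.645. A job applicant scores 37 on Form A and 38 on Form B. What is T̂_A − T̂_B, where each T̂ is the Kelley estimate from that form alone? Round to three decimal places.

-4.149

T̂_A = 0.705(37) + 0.295(56.35) = 42.70825
T̂_B = 0.645(38) + 0.355(62.95) = 46.85725
T̂_A − T̂_B = -4.14900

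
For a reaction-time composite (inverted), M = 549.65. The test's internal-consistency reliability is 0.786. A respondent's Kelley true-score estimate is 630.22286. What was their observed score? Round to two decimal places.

T̂ = ρX + (1 − ρ)μ  ⇒  X = (T̂ − (1 − ρ)μ) / ρ
X = (630.22286 − 0.214 × 549.65) / 0.786 = (630.22286 − 117.62510) / 0.786 = 512.59776 / 0.786 = 652.1600

652.16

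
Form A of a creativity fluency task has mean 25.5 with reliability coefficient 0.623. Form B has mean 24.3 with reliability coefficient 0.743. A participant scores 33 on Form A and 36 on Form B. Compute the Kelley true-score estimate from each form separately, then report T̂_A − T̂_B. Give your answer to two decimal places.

-2.82

T̂_A = 0.623(33) + 0.377(25.5) = 30.1725
T̂_B = 0.743(36) + 0.257(24.3) = 32.9931
T̂_A − T̂_B = -2.8206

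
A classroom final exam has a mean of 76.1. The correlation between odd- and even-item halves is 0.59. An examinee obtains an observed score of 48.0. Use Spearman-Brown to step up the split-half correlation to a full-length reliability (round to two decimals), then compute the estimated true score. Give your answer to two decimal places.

55.31

Spearman-Brown: ρ = 2r/(1 + r) = 2(0.59)/(1 + 0.59) = 1.180/1.59 = 0.7421 → 0.74
T̂ = ρX + (1 − ρ)μ
  = 0.74 × 48.0 + 0.26 × 76.1
  = 35.520 + 19.786
  = 55.306
  ≈ 55.31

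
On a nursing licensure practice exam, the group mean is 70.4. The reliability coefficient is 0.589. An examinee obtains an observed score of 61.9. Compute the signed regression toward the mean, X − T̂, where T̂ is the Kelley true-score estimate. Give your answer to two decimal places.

T̂ = 0.589(61.9) + 0.411(70.4) = 36.4591 + 28.9344 = 65.3935 → 65.394
X − T̂ = 61.9 − 65.394 = -3.494 → -3.49

-3.49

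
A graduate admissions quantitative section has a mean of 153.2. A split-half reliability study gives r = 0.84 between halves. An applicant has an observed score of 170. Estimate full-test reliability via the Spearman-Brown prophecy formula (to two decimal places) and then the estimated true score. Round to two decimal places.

168.49

Spearman-Brown: ρ = 2r/(1 + r) = 2(0.84)/(1 + 0.84) = 1.680/1.84 = 0.9130 → 0.91
T̂ = 0.91(170) + 0.09(153.2) = 154.70 + 13.788 = 168.488 → 168.49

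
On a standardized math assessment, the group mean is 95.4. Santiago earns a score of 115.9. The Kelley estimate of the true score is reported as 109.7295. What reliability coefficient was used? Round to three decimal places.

0.699

T̂ = ρX + (1 − ρ)μ  ⇒  T̂ − μ = ρ(X − μ)
ρ = (T̂ − μ)/(X − μ) = (109.7295 − 95.4) / (115.9 − 95.4) = 14.3295 / 20.5 = 0.69900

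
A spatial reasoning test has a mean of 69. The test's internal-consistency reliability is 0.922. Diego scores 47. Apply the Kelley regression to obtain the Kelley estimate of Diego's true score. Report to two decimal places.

48.72

T̂ = ρX + (1 − ρ)μ
  = 0.922 × 47 + 0.078 × 69
  = 43.334 + 5.382
  = 48.716
  ≈ 48.72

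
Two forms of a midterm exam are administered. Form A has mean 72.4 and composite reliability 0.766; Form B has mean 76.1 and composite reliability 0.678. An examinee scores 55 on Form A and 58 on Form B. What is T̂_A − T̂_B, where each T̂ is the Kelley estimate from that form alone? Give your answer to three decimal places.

T̂_A = 0.766(55) + 0.234(72.4) = 59.07160
T̂_B = 0.678(58) + 0.322(76.1) = 63.82820
T̂_A − T̂_B = -4.75660

-4.757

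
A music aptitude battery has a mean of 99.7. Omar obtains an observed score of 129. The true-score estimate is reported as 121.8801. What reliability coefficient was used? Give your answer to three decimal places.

0.757

T̂ = ρX + (1 − ρ)μ  ⇒  T̂ − μ = ρ(X − μ)
ρ = (T̂ − μ)/(X − μ) = (121.8801 − 99.7) / (129 − 99.7) = 22.1801 / 29.3 = 0.75700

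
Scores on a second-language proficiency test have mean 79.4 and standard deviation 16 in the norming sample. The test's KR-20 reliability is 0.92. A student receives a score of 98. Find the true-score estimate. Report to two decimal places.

T̂ = ρX + (1 − ρ)μ
  = 0.92 × 98 + 0.08 × 79.4
  = 90.16 + 6.352
  = 96.512
  ≈ 96.51

96.51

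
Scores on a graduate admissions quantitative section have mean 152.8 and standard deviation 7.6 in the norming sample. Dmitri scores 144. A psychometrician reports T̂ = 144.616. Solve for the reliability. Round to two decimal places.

T̂ = ρX + (1 − ρ)μ  ⇒  T̂ − μ = ρ(X − μ)
ρ = (T̂ − μ)/(X − μ) = (144.616 − 152.8) / (144 − 152.8) = -8.184 / -8.8 = 0.9300

0.93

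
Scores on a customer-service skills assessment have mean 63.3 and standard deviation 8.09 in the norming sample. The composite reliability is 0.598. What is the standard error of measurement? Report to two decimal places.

5.13

SEM = SD · √(1 − ρ) = 8.09 × √0.402 = 8.09 × 0.6340 = 5.129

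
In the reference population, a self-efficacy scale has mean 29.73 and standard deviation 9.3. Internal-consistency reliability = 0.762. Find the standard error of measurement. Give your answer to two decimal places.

4.54

SEM = SD · √(1 − ρ) = 9.3 × √0.238 = 9.3 × 0.4879 = 4.537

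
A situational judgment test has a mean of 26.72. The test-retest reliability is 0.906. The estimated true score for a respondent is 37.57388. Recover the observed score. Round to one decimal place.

T̂ = ρX + (1 − ρ)μ  ⇒  X = (T̂ − (1 − ρ)μ) / ρ
X = (37.57388 − 0.094 × 26.72) / 0.906 = (37.57388 − 2.51168) / 0.906 = 35.06220 / 0.906 = 38.700

38.7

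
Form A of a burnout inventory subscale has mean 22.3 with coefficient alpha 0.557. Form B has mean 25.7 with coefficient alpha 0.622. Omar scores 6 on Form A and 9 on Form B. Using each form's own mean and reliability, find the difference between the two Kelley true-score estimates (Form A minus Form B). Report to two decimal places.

T̂_A = 0.557(6) + 0.443(22.3) = 13.2209
T̂_B = 0.622(9) + 0.378(25.7) = 15.3126
T̂_A − T̂_B = -2.0917

-2.09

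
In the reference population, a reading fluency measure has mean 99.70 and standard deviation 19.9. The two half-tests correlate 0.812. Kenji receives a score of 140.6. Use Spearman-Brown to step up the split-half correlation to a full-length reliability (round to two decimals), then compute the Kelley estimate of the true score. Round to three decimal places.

Spearman-Brown: ρ = 2r/(1 + r) = 2(0.812)/(1 + 0.812) = 1.6240/1.812 = 0.8962 → 0.90
T̂ = 0.90(140.6) + 0.10(99.70) = 126.540 + 9.9700 = 136.5100 → 136.510

136.510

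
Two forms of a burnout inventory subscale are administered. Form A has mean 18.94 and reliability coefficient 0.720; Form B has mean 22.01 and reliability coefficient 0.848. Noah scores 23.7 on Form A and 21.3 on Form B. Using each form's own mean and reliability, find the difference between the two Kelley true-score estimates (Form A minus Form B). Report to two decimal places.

T̂_A = 0.720(23.7) + 0.280(18.94) = 22.3672
T̂_B = 0.848(21.3) + 0.152(22.01) = 21.4079
T̂_A − T̂_B = 0.9593

0.96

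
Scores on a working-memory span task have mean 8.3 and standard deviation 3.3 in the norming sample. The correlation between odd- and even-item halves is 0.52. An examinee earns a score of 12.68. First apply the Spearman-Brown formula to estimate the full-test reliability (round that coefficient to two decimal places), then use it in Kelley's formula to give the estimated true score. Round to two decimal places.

11.28

Spearman-Brown: ρ = 2r/(1 + r) = 2(0.52)/(1 + 0.52) = 1.040/1.52 = 0.6842 → 0.68
T̂ = ρX + (1 − ρ)μ
  = 0.68 × 12.68 + 0.32 × 8.3
  = 8.6224 + 2.656
  = 11.278
  ≈ 11.28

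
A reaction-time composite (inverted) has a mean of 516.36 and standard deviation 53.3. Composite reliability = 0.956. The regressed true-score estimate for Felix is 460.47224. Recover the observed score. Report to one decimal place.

457.9

T̂ = ρX + (1 − ρ)μ  ⇒  X = (T̂ − (1 − ρ)μ) / ρ
X = (460.47224 − 0.044 × 516.36) / 0.956 = (460.47224 − 22.71984) / 0.956 = 437.75240 / 0.956 = 457.900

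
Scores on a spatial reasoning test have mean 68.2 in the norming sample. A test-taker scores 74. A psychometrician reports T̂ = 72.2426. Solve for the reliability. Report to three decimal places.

T̂ = ρX + (1 − ρ)μ  ⇒  T̂ − μ = ρ(X − μ)
ρ = (T̂ − μ)/(X − μ) = (72.2426 − 68.2) / (74 − 68.2) = 4.0426 / 5.8 = 0.69700

0.697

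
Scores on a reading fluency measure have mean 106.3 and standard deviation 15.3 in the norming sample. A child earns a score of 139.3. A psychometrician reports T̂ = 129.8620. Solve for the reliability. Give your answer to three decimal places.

T̂ = ρX + (1 − ρ)μ  ⇒  T̂ − μ = ρ(X − μ)
ρ = (T̂ − μ)/(X − μ) = (129.8620 − 106.3) / (139.3 − 106.3) = 23.5620 / 33.0 = 0.71400

0.714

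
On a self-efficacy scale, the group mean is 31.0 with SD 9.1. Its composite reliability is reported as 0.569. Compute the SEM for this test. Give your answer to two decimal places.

5.97

SEM = SD · √(1 − ρ) = 9.1 × √0.431 = 9.1 × 0.6565 = 5.974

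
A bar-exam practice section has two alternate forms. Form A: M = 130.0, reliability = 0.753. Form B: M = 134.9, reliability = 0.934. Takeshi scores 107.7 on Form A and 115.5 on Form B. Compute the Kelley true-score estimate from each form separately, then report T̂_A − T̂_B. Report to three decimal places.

T̂_A = 0.753(107.7) + 0.247(130.0) = 113.20810
T̂_B = 0.934(115.5) + 0.066(134.9) = 116.78040
T̂_A − T̂_B = -3.57230

-3.572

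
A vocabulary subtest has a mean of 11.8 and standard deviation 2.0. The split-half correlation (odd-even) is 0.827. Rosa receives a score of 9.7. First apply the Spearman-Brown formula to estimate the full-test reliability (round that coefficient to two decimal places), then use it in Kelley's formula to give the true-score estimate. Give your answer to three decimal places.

9.889

Spearman-Brown: ρ = 2r/(1 + r) = 2(0.827)/(1 + 0.827) = 1.6540/1.827 = 0.9053 → 0.91
Regress the observed score toward the mean by the unreliability: T̂ = 0.91·9.7 + 0.09·11.8 = 8.827 + 1.062 = 9.8890.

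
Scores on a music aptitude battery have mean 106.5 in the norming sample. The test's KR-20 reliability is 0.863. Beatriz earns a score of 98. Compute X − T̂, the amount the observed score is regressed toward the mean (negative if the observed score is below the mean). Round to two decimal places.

Weight the observed score by reliability and the mean by (1 − reliability): T̂ = 0.863·98 + 0.137·106.5 = 84.574 + 14.5905 = 99.1645.
X − T̂ = 98 − 99.165 = -1.165 → -1.16

-1.16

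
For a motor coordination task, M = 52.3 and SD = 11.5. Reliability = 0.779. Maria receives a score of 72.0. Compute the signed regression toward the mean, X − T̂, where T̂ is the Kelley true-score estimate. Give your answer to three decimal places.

Weight the observed score by reliability and the mean by (1 − reliability): T̂ = 0.779·72.0 + 0.221·52.3 = 56.0880 + 11.5583 = 67.64630.
X − T̂ = 72.0 − 67.6463 = 4.3537 → 4.354

4.354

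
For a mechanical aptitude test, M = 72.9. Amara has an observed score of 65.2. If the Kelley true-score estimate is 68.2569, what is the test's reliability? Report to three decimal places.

T̂ = ρX + (1 − ρ)μ  ⇒  T̂ − μ = ρ(X − μ)
ρ = (T̂ − μ)/(X − μ) = (68.2569 − 72.9) / (65.2 − 72.9) = -4.6431 / -7.7 = 0.60300

0.603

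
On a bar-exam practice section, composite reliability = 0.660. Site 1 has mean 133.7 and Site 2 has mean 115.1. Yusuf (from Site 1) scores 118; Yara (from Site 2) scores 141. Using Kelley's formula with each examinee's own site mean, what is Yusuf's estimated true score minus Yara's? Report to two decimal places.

-8.86

T̂_Yusuf = 0.660(118) + 0.340(133.7) = 123.3380
T̂_Yara = 0.660(141) + 0.340(115.1) = 132.1940
Difference = 123.3380 − 132.1940 = -8.8560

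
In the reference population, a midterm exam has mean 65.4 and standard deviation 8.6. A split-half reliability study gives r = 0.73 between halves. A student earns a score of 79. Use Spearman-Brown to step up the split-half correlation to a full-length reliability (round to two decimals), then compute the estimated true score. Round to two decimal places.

76.82

Spearman-Brown: ρ = 2r/(1 + r) = 2(0.73)/(1 + 0.73) = 1.460/1.73 = 0.8439 → 0.84
Regress the observed score toward the mean by the unreliability: T̂ = 0.84·79 + 0.16·65.4 = 66.36 + 10.464 = 76.824.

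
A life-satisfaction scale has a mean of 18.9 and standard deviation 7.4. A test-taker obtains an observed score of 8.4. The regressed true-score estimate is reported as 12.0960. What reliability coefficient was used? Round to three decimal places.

T̂ = ρX + (1 − ρ)μ  ⇒  T̂ − μ = ρ(X − μ)
ρ = (T̂ − μ)/(X − μ) = (12.0960 − 18.9) / (8.4 − 18.9) = -6.8040 / -10.5 = 0.64800

0.648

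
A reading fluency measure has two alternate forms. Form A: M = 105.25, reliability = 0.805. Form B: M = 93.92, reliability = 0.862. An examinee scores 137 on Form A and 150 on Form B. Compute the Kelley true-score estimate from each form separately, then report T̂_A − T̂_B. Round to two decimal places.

-11.45

T̂_A = 0.805(137) + 0.195(105.25) = 130.8088
T̂_B = 0.862(150) + 0.138(93.92) = 142.2610
T̂_A − T̂_B = -11.4522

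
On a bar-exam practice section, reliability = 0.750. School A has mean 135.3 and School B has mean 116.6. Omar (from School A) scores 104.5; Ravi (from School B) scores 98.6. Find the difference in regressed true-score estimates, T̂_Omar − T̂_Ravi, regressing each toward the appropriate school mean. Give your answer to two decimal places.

9.10

T̂_Omar = 0.750(104.5) + 0.250(135.3) = 112.2000
T̂_Ravi = 0.750(98.6) + 0.250(116.6) = 103.1000
Difference = 112.2000 − 103.1000 = 9.1000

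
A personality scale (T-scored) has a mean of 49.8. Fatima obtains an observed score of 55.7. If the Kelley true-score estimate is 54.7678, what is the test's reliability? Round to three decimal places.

T̂ = ρX + (1 − ρ)μ  ⇒  T̂ − μ = ρ(X − μ)
ρ = (T̂ − μ)/(X − μ) = (54.7678 − 49.8) / (55.7 − 49.8) = 4.9678 / 5.9 = 0.84200

0.842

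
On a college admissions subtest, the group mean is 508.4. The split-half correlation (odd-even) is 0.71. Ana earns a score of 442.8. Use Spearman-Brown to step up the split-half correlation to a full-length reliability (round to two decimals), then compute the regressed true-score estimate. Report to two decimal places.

453.95

Spearman-Brown: ρ = 2r/(1 + r) = 2(0.71)/(1 + 0.71) = 1.420/1.71 = 0.8304 → 0.83
T̂ = 0.83(442.8) + 0.17(508.4) = 367.524 + 86.428 = 453.952 → 453.95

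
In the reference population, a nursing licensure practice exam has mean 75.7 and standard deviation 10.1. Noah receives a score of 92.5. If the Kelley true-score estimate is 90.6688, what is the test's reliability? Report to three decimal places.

T̂ = ρX + (1 − ρ)μ  ⇒  T̂ − μ = ρ(X − μ)
ρ = (T̂ − μ)/(X − μ) = (90.6688 − 75.7) / (92.5 − 75.7) = 14.9688 / 16.8 = 0.89100

0.891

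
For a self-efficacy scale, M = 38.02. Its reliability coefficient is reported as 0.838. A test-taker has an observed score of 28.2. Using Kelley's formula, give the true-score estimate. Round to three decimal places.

T̂ = ρX + (1 − ρ)μ
  = 0.838 × 28.2 + 0.162 × 38.02
  = 23.6316 + 6.15924
  = 29.7908
  ≈ 29.791

29.791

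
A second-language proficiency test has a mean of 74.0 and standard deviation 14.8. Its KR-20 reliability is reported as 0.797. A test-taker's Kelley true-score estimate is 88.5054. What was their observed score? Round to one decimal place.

92.2

T̂ = ρX + (1 − ρ)μ  ⇒  X = (T̂ − (1 − ρ)μ) / ρ
X = (88.5054 − 0.203 × 74.0) / 0.797 = (88.5054 − 15.0220) / 0.797 = 73.4834 / 0.797 = 92.200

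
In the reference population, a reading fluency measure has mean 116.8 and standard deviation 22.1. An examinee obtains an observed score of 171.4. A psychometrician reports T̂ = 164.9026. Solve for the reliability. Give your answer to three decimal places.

0.881

T̂ = ρX + (1 − ρ)μ  ⇒  T̂ − μ = ρ(X − μ)
ρ = (T̂ − μ)/(X − μ) = (164.9026 − 116.8) / (171.4 − 116.8) = 48.1026 / 54.6 = 0.88100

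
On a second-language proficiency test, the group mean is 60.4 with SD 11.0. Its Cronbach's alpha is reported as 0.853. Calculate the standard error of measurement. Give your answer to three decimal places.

4.217

SEM = SD · √(1 − ρ) = 11.0 × √0.147 = 11.0 × 0.3834 = 4.2175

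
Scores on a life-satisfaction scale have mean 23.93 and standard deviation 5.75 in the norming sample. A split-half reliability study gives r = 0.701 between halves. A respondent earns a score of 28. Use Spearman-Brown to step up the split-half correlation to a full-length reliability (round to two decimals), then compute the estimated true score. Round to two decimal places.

27.27

Spearman-Brown: ρ = 2r/(1 + r) = 2(0.701)/(1 + 0.701) = 1.4020/1.701 = 0.8242 → 0.82
Regress the observed score toward the mean by the unreliability: T̂ = 0.82·28 + 0.18·23.93 = 22.96 + 4.3074 = 27.267.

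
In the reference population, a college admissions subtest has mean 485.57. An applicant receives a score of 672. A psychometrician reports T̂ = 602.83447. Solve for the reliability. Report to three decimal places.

0.629

T̂ = ρX + (1 − ρ)μ  ⇒  T̂ − μ = ρ(X − μ)
ρ = (T̂ − μ)/(X − μ) = (602.83447 − 485.57) / (672 − 485.57) = 117.26447 / 186.43 = 0.62900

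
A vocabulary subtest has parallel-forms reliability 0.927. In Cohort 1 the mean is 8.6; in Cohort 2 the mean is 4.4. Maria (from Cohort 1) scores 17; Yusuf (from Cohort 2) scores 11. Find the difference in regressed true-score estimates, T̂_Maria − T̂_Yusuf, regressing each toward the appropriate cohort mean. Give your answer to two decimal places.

T̂_Maria = 0.927(17) + 0.073(8.6) = 16.3868
T̂_Yusuf = 0.927(11) + 0.073(4.4) = 10.5182
Difference = 16.3868 − 10.5182 = 5.8686

5.87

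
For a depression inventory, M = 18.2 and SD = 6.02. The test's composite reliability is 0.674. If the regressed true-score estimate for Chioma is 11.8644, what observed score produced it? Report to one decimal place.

T̂ = ρX + (1 − ρ)μ  ⇒  X = (T̂ − (1 − ρ)μ) / ρ
X = (11.8644 − 0.326 × 18.2) / 0.674 = (11.8644 − 5.9332) / 0.674 = 5.9312 / 0.674 = 8.800

8.8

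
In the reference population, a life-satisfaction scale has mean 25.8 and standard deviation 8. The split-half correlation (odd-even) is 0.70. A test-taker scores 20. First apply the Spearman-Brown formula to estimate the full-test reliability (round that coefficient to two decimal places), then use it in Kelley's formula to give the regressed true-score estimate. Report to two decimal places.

21.04

Spearman-Brown: ρ = 2r/(1 + r) = 2(0.70)/(1 + 0.70) = 1.400/1.70 = 0.8235 → 0.82
Kelley's formula gives T̂ = 0.82·20 + 0.18·25.8 = 16.40 + 4.644 = 21.044.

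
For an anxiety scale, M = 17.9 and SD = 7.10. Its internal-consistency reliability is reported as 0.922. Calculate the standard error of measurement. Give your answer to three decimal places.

1.983

SEM = SD · √(1 − ρ) = 7.10 × √0.078 = 7.10 × 0.2793 = 1.9829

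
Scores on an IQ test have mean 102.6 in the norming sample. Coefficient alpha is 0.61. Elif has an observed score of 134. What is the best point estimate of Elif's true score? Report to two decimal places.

T̂ = ρX + (1 − ρ)μ
  = 0.61 × 134 + 0.39 × 102.6
  = 81.74 + 40.014
  = 121.754
  ≈ 121.75

121.75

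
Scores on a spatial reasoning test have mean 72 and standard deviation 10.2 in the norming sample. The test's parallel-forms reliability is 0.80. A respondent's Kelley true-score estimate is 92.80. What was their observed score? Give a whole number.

T̂ = ρX + (1 − ρ)μ  ⇒  X = (T̂ − (1 − ρ)μ) / ρ
X = (92.80 − 0.20 × 72) / 0.80 = (92.80 − 14.40) / 0.80 = 78.40 / 0.80 = 98.00

98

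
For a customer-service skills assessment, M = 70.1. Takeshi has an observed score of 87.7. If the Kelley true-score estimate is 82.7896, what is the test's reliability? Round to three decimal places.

0.721

T̂ = ρX + (1 − ρ)μ  ⇒  T̂ − μ = ρ(X − μ)
ρ = (T̂ − μ)/(X − μ) = (82.7896 − 70.1) / (87.7 − 70.1) = 12.6896 / 17.6 = 0.72100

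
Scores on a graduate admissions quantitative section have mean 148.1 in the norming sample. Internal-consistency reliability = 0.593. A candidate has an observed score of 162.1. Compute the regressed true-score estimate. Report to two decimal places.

Kelley's formula gives T̂ = 0.593·162.1 + 0.407·148.1 = 96.1253 + 60.2767 = 156.402.

156.40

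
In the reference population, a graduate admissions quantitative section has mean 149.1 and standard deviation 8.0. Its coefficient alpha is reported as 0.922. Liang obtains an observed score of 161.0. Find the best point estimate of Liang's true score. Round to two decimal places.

160.07

T̂ = 0.922(161.0) + 0.078(149.1) = 148.4420 + 11.6298 = 160.072 → 160.07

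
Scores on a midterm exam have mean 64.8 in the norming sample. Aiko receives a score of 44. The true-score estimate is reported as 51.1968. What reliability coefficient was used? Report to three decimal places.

T̂ = ρX + (1 − ρ)μ  ⇒  T̂ − μ = ρ(X − μ)
ρ = (T̂ − μ)/(X − μ) = (51.1968 − 64.8) / (44 − 64.8) = -13.6032 / -20.8 = 0.65400

0.654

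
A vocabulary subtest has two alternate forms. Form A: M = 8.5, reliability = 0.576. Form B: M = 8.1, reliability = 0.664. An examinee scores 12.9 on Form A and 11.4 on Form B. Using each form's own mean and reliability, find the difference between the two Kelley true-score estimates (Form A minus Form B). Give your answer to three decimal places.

0.743

T̂_A = 0.576(12.9) + 0.424(8.5) = 11.03440
T̂_B = 0.664(11.4) + 0.336(8.1) = 10.29120
T̂_A − T̂_B = 0.74320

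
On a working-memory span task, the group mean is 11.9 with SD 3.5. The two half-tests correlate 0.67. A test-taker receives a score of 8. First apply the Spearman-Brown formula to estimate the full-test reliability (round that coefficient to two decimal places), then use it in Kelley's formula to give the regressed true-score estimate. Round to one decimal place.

8.8

Spearman-Brown: ρ = 2r/(1 + r) = 2(0.67)/(1 + 0.67) = 1.340/1.67 = 0.8024 → 0.80
Regress the observed score toward the mean by the unreliability: T̂ = 0.80·8 + 0.20·11.9 = 6.40 + 2.380 = 8.78.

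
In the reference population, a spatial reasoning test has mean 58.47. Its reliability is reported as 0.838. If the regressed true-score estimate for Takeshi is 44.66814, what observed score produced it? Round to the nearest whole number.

42

T̂ = ρX + (1 − ρ)μ  ⇒  X = (T̂ − (1 − ρ)μ) / ρ
X = (44.66814 − 0.162 × 58.47) / 0.838 = (44.66814 − 9.47214) / 0.838 = 35.19600 / 0.838 = 42.00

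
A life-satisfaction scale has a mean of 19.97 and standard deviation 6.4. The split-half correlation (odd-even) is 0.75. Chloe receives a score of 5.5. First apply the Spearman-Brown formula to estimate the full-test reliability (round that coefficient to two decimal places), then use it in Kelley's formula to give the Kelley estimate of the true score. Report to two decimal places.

Spearman-Brown: ρ = 2r/(1 + r) = 2(0.75)/(1 + 0.75) = 1.500/1.75 = 0.8571 → 0.86
T̂ = ρX + (1 − ρ)μ
  = 0.86 × 5.5 + 0.14 × 19.97
  = 4.730 + 2.7958
  = 7.526
  ≈ 7.53

7.53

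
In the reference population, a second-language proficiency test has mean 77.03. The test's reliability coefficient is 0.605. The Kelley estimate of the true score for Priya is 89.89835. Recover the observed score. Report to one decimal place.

98.3

T̂ = ρX + (1 − ρ)μ  ⇒  X = (T̂ − (1 − ρ)μ) / ρ
X = (89.89835 − 0.395 × 77.03) / 0.605 = (89.89835 − 30.42685) / 0.605 = 59.47150 / 0.605 = 98.300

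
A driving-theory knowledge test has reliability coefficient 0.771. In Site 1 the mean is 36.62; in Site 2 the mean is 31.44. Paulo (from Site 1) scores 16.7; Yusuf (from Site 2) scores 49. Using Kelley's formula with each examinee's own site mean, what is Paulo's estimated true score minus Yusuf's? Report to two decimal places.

T̂_Paulo = 0.771(16.7) + 0.229(36.62) = 21.2617
T̂_Yusuf = 0.771(49) + 0.229(31.44) = 44.9788
Difference = 21.2617 − 44.9788 = -23.7171

-23.72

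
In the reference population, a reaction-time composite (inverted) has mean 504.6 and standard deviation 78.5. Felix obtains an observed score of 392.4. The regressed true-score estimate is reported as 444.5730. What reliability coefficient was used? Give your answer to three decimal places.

T̂ = ρX + (1 − ρ)μ  ⇒  T̂ − μ = ρ(X − μ)
ρ = (T̂ − μ)/(X − μ) = (444.5730 − 504.6) / (392.4 − 504.6) = -60.0270 / -112.2 = 0.53500

0.535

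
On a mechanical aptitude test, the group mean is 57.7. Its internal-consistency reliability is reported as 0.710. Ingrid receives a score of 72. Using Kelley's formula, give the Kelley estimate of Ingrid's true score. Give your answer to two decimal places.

T̂ = 0.710(72) + 0.290(57.7) = 51.120 + 16.7330 = 67.853 → 67.85

67.85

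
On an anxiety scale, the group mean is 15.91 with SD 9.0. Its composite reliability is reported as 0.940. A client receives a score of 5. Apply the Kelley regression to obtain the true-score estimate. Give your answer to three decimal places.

T̂ = 0.940(5) + 0.060(15.91) = 4.700 + 0.95460 = 5.6546 → 5.655

5.655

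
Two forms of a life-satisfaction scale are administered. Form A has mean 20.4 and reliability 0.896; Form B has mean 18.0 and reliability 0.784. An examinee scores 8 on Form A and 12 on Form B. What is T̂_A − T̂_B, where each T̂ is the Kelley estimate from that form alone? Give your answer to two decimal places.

-4.01

T̂_A = 0.896(8) + 0.104(20.4) = 9.2896
T̂_B = 0.784(12) + 0.216(18.0) = 13.2960
T̂_A − T̂_B = -4.0064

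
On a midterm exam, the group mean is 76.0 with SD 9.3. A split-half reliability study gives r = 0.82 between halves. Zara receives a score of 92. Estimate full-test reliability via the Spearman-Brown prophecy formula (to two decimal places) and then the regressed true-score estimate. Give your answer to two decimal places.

90.40

Spearman-Brown: ρ = 2r/(1 + r) = 2(0.82)/(1 + 0.82) = 1.640/1.82 = 0.9011 → 0.90
T̂ = ρX + (1 − ρ)μ
  = 0.90 × 92 + 0.10 × 76.0
  = 82.80 + 7.600
  = 90.400
  ≈ 90.40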